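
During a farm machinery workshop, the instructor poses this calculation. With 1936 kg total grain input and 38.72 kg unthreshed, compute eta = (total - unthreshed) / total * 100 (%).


eta = (total - unthreshed) / total * 100
    = (1936 - 38.72) / 1936 * 100
    = 1897.28 / 1936 * 100
    = 98%


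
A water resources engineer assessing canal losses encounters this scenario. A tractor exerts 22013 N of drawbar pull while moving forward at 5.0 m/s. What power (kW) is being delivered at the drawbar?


P = F * v / 1000
  = 22013 * 5.0 / 1000
  = 110065 / 1000
  = 110.07 kW


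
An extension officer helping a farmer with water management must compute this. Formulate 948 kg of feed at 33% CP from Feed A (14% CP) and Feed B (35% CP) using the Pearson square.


parts_A = CP_b - target = 35 - 33 = 2
parts_B = target - CP_a = 33 - 14 = 19
total_parts = 2 + 19 = 21
Feed A = 948 * 2 / 21 = 90.29 kg
Feed B = 948 * 19 / 21 = 857.71 kg

90.29 kg


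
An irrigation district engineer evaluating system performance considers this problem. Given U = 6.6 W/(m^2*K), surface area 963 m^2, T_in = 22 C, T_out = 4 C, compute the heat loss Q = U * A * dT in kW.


dT = 22 - (4) = 18 K
Q = U * A * dT
  = 6.6 * 963 * 18
  = 114404.40 W = 114.40 kW


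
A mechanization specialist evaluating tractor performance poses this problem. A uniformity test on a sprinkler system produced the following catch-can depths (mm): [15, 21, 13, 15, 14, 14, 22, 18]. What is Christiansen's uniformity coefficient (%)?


xbar = 132 / 8 = 16.500
sum|xi - xbar| = 23
CU = 100 * (1 - 23 / (8 * 16.500))
   = 100 * (1 - 0.1742)
   = 82.58%


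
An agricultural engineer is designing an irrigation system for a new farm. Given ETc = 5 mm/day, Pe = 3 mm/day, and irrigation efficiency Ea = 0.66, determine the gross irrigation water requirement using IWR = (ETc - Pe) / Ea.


IWR = (ETc - Pe) / Ea
    = (5 - 3) / 0.66
    = 2 / 0.66
    = 3.03 mm/day


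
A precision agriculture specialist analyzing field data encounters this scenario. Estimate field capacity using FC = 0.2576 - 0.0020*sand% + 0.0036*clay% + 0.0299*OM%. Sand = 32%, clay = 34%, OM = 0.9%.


FC = 0.2576 - 0.0020*32 + 0.0036*34 + 0.0299*0.9
   = 0.2576 - 0.0640 + 0.1224 + 0.0269
   = 0.3429


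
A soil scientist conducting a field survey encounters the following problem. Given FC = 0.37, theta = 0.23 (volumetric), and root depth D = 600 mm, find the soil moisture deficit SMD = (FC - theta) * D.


SMD = (FC - theta) * D
    = (0.37 - 0.23) * 600
    = 0.140 * 600
    = 84 mm


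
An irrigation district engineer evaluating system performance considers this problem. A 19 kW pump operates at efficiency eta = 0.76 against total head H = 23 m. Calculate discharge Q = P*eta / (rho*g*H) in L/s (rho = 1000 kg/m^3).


Q = (P * 1000 * eta) / (rho * g * H)
  = (19 * 1000 * 0.76) / (1000 * 9.81 * 23)
  = 14440 / 225630
  = 0.06400 m^3/s = 64.00 L/s


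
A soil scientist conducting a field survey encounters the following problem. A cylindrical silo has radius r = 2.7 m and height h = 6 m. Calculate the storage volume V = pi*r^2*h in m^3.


V = pi * r^2 * h
  = pi * 2.7^2 * 6
  = pi * 7.29 * 6
  = 137.41 m^3


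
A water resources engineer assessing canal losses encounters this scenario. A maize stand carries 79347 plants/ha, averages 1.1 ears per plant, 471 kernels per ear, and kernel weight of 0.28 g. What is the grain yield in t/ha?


Y = density * ears * kernels * kw
  = 79347 * 1.1 * 471 * 0.28 g/ha
  = 11510710.60 g/ha
  = 11510.71 kg/ha = 11.51 t/ha


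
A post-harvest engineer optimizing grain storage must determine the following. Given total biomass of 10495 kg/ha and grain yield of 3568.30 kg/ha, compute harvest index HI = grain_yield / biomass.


HI = grain_yield / biomass
   = 3568.30 / 10495
   = 0.34


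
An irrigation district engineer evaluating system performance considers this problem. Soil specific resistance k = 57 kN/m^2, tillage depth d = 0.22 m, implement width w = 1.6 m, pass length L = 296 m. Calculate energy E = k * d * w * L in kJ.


E = k * d * w * L
  = 57 * 0.22 * 1.6 * 296
  = 5938.94 kJ


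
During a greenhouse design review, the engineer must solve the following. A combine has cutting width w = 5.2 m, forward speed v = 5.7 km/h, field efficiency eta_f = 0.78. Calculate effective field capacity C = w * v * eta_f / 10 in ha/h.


C = w * v * eta_f / 10
  = 5.2 * 5.7 * 0.78 / 10
  = 23.12 / 10
  = 2.31 ha/h


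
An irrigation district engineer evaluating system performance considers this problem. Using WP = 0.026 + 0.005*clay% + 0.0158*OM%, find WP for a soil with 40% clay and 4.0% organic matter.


WP = 0.026 + 0.005*40 + 0.0158*4.0
   = 0.026 + 0.2000 + 0.0632
   = 0.2892


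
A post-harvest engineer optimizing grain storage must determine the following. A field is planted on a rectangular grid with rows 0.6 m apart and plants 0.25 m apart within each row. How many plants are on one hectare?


D = 10000 / (row_sp * plant_sp)
  = 10000 / (0.6 * 0.25)
  = 10000 / 0.1500
  = 66666.67 plants/ha


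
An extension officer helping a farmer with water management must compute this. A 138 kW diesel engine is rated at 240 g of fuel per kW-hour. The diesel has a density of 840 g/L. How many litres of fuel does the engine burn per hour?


FC = P * BSFC / rho_fuel
   = 138 * 240 / 840
   = 33120 / 840
   = 39.43 L/h


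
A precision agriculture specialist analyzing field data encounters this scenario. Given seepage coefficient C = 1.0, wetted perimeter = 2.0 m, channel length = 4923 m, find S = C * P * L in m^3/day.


S = C * P * L
  = 1.0 * 2.0 * 4923
  = 9846 m^3/day


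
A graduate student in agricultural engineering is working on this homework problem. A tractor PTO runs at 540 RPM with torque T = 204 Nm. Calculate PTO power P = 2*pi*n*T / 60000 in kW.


P = 2*pi*n*T / 60000
  = 2*pi * 540 * 204 / 60000
  = 692155.69 / 60000
  = 11.54 kW


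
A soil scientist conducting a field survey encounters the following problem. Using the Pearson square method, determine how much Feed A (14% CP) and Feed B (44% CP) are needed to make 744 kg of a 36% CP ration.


parts_A = CP_b - target = 44 - 36 = 8
parts_B = target - CP_a = 36 - 14 = 22
total_parts = 8 + 22 = 30
Feed A = 744 * 8 / 30 = 198.40 kg
Feed B = 744 * 22 / 30 = 545.60 kg

198.40 kg


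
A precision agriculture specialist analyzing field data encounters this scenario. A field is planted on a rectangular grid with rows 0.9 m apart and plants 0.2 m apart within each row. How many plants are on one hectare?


D = 10000 / (row_sp * plant_sp)
  = 10000 / (0.9 * 0.2)
  = 10000 / 0.1800
  = 55555.56 plants/ha


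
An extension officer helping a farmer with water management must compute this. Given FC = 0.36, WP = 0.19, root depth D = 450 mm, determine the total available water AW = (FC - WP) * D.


AW = (FC - WP) * D
   = (0.36 - 0.19) * 450
   = 0.17 * 450
   = 76.50 mm


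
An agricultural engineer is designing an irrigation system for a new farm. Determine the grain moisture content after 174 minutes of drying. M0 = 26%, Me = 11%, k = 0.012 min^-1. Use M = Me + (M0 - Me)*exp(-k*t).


M = Me + (M0 - Me) * e^(-k*t)
  = 11 + (26 - 11) * e^(-0.012*174)
  = 11 + 15 * e^(-2.088)
  = 11 + 15 * 0.12393
  = 11 + 1.8590
  = 12.86%


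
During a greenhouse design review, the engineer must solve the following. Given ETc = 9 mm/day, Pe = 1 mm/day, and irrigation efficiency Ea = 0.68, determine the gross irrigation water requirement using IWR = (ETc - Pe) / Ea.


IWR = (ETc - Pe) / Ea
    = (9 - 1) / 0.68
    = 8 / 0.68
    = 11.76 mm/day


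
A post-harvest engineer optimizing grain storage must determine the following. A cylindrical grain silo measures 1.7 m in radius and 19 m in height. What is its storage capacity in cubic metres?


V = pi * r^2 * h
  = pi * 1.7^2 * 19
  = pi * 2.89 * 19
  = 172.50 m^3


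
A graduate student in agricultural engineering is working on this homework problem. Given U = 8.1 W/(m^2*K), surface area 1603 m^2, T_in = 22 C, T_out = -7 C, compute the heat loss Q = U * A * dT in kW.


dT = 22 - (-7) = 29 K
Q = U * A * dT
  = 8.1 * 1603 * 29
  = 376544.70 W = 376.54 kW


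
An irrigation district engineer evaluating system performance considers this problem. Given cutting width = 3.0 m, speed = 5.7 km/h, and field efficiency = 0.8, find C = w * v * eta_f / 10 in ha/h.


C = w * v * eta_f / 10
  = 3.0 * 5.7 * 0.8 / 10
  = 13.68 / 10
  = 1.37 ha/h


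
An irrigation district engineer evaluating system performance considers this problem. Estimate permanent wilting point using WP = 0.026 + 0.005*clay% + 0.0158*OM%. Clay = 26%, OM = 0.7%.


WP = 0.026 + 0.005*26 + 0.0158*0.7
   = 0.026 + 0.1300 + 0.0111
   = 0.1671


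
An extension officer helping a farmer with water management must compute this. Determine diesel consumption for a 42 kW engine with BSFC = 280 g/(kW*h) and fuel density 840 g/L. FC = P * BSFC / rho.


FC = P * BSFC / rho_fuel
   = 42 * 280 / 840
   = 11760 / 840
   = 14 L/h


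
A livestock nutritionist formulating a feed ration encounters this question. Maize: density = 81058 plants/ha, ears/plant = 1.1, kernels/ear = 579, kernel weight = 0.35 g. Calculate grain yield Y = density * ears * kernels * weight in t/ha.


Y = density * ears * kernels * kw
  = 81058 * 1.1 * 579 * 0.35 g/ha
  = 18069044.07 g/ha
  = 18069.04 kg/ha = 18.07 t/ha


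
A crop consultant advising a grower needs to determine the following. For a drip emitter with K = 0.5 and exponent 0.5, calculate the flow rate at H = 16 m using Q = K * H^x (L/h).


Q = K * H^x
  = 0.5 * 16^0.5
  = 0.5 * 4
  = 2 L/h


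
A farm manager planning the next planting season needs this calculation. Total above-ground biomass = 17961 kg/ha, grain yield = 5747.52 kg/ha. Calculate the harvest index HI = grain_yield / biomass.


HI = grain_yield / biomass
   = 5747.52 / 17961
   = 0.32


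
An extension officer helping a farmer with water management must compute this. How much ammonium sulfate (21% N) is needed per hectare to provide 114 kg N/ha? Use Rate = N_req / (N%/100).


Rate = N_required / (N_content / 100)
     = 114 / (21 / 100)
     = 114 / 0.21
     = 542.86 kg/ha


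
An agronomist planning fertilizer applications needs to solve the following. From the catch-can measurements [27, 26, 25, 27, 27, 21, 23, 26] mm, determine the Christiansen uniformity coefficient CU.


xbar = 202 / 8 = 25.250
sum|xi - xbar| = 13.500
CU = 100 * (1 - 13.500 / (8 * 25.250))
   = 100 * (1 - 0.0668)
   = 93.32%


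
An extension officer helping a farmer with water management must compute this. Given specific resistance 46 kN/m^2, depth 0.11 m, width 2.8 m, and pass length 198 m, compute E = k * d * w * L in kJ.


E = k * d * w * L
  = 46 * 0.11 * 2.8 * 198
  = 2805.26 kJ


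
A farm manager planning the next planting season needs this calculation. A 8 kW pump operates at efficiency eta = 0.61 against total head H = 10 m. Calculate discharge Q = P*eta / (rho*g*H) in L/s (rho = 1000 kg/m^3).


Q = (P * 1000 * eta) / (rho * g * H)
  = (8 * 1000 * 0.61) / (1000 * 9.81 * 10)
  = 4880 / 98100
  = 0.04975 m^3/s = 49.75 L/s


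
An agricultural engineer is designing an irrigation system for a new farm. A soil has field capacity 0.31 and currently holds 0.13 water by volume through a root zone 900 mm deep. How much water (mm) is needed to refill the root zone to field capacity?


SMD = (FC - theta) * D
    = (0.31 - 0.13) * 900
    = 0.180 * 900
    = 162 mm


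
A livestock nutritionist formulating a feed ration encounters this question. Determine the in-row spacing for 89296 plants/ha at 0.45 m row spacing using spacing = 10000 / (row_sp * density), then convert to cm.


spacing = 10000 / (row_sp * density)
        = 10000 / (0.45 * 89296)
        = 10000 / 40183.20
        = 0.24886 m = 24.89 cm


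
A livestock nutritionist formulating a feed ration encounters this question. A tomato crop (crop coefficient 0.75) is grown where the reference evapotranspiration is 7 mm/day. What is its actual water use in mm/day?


ETc = Kc * ET0
    = 0.75 * 7
    = 5.25 mm/day


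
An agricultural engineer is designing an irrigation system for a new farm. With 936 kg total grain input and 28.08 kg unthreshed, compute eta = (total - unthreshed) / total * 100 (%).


eta = (total - unthreshed) / total * 100
    = (936 - 28.08) / 936 * 100
    = 907.92 / 936 * 100
    = 97%


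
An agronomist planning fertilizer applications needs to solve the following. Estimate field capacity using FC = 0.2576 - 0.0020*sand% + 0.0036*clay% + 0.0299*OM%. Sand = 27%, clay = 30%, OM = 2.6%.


FC = 0.2576 - 0.0020*27 + 0.0036*30 + 0.0299*2.6
   = 0.2576 - 0.0540 + 0.1080 + 0.0777
   = 0.3893


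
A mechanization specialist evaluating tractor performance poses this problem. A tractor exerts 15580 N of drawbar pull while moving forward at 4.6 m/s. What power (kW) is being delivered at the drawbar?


P = F * v / 1000
  = 15580 * 4.6 / 1000
  = 71668 / 1000
  = 71.67 kW


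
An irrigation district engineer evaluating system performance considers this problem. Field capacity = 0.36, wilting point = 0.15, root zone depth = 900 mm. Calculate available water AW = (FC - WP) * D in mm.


AW = (FC - WP) * D
   = (0.36 - 0.15) * 900
   = 0.21 * 900
   = 189 mm


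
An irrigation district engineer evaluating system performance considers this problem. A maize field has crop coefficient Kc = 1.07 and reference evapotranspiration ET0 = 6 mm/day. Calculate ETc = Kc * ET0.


ETc = Kc * ET0
    = 1.07 * 6
    = 6.42 mm/day


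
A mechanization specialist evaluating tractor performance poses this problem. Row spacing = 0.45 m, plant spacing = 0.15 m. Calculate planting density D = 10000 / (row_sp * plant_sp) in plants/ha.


D = 10000 / (row_sp * plant_sp)
  = 10000 / (0.45 * 0.15)
  = 10000 / 0.0675
  = 148148.15 plants/ha


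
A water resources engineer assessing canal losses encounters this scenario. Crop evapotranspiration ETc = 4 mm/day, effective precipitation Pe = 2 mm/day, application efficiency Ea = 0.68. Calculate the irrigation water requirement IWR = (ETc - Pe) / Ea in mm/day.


IWR = (ETc - Pe) / Ea
    = (4 - 2) / 0.68
    = 2 / 0.68
    = 2.94 mm/day


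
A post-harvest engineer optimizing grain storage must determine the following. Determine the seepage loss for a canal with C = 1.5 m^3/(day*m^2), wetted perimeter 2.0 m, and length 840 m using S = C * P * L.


S = C * P * L
  = 1.5 * 2.0 * 840
  = 2520 m^3/day


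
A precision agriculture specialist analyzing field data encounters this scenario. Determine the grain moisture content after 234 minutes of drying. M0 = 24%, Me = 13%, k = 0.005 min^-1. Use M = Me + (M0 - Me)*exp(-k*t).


M = Me + (M0 - Me) * e^(-k*t)
  = 13 + (24 - 13) * e^(-0.005*234)
  = 13 + 11 * e^(-1.170)
  = 13 + 11 * 0.31037
  = 13 + 3.4140
  = 16.41%


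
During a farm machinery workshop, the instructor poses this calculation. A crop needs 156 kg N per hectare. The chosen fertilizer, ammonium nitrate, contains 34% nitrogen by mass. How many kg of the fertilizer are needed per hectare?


Rate = N_required / (N_content / 100)
     = 156 / (34 / 100)
     = 156 / 0.34
     = 458.82 kg/ha


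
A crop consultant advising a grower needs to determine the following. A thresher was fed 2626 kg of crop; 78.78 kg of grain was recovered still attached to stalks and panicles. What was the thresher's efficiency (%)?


eta = (total - unthreshed) / total * 100
    = (2626 - 78.78) / 2626 * 100
    = 2547.22 / 2626 * 100
    = 97%


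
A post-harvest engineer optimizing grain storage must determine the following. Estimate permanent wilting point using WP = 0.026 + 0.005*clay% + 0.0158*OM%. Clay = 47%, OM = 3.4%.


WP = 0.026 + 0.005*47 + 0.0158*3.4
   = 0.026 + 0.2350 + 0.0537
   = 0.3147


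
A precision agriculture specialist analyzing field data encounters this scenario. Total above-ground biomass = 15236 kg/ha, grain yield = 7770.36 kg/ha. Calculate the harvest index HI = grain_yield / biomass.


HI = grain_yield / biomass
   = 7770.36 / 15236
   = 0.51


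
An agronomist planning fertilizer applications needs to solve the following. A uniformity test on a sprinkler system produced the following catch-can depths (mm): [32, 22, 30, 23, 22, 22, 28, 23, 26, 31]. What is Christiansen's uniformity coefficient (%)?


xbar = 259 / 10 = 25.900
sum|xi - xbar| = 35
CU = 100 * (1 - 35 / (10 * 25.900))
   = 100 * (1 - 0.1351)
   = 86.49%


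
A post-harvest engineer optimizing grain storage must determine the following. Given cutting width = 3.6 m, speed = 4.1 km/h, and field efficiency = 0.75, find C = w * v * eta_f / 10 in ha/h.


C = w * v * eta_f / 10
  = 3.6 * 4.1 * 0.75 / 10
  = 11.07 / 10
  = 1.11 ha/h


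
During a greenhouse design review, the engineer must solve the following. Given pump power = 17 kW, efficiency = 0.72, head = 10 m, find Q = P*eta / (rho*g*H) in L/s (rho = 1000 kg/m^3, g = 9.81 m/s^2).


Q = (P * 1000 * eta) / (rho * g * H)
  = (17 * 1000 * 0.72) / (1000 * 9.81 * 10)
  = 12240 / 98100
  = 0.12477 m^3/s = 124.77 L/s


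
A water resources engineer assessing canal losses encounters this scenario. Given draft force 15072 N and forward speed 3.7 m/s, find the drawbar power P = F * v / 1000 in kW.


P = F * v / 1000
  = 15072 * 3.7 / 1000
  = 55766.40 / 1000
  = 55.77 kW


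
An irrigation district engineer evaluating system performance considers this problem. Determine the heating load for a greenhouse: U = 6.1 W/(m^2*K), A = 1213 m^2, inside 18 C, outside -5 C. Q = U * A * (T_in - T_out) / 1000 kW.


dT = 18 - (-5) = 23 K
Q = U * A * dT
  = 6.1 * 1213 * 23
  = 170183.90 W = 170.18 kW


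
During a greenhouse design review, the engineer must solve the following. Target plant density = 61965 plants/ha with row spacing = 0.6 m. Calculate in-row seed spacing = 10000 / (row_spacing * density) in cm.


spacing = 10000 / (row_sp * density)
        = 10000 / (0.6 * 61965)
        = 10000 / 37179
        = 0.26897 m = 26.90 cm


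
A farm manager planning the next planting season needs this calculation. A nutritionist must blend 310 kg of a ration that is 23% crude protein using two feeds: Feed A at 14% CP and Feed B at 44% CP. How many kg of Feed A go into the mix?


parts_A = CP_b - target = 44 - 23 = 21
parts_B = target - CP_a = 23 - 14 = 9
total_parts = 21 + 9 = 30
Feed A = 310 * 21 / 30 = 217 kg
Feed B = 310 * 9 / 30 = 93 kg

217 kg


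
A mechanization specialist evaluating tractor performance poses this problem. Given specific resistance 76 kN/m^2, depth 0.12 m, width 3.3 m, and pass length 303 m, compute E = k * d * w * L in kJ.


E = k * d * w * L
  = 76 * 0.12 * 3.3 * 303
  = 9119.09 kJ


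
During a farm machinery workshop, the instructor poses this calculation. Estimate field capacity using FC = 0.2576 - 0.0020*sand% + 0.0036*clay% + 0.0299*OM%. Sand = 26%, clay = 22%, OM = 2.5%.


FC = 0.2576 - 0.0020*26 + 0.0036*22 + 0.0299*2.5
   = 0.2576 - 0.0520 + 0.0792 + 0.0748
   = 0.3596


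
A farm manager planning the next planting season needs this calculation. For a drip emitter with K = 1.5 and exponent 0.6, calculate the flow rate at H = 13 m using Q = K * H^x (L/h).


Q = K * H^x
  = 1.5 * 13^0.6
  = 1.5 * 4.6598
  = 6.99 L/h


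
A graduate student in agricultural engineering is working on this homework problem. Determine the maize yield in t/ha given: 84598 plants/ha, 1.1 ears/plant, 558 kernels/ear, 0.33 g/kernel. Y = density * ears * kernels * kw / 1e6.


Y = density * ears * kernels * kw
  = 84598 * 1.1 * 558 * 0.33 g/ha
  = 17135663.29 g/ha
  = 17135.66 kg/ha = 17.14 t/ha


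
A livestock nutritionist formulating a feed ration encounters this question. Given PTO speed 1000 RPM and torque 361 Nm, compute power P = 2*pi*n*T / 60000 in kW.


P = 2*pi*n*T / 60000
  = 2*pi * 1000 * 361 / 60000
  = 2268229.90 / 60000
  = 37.80 kW


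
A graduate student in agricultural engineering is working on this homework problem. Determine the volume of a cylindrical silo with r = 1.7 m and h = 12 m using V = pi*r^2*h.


V = pi * r^2 * h
  = pi * 1.7^2 * 12
  = pi * 2.89 * 12
  = 108.95 m^3


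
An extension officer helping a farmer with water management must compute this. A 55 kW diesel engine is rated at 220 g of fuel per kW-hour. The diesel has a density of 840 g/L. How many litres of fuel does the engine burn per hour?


FC = P * BSFC / rho_fuel
   = 55 * 220 / 840
   = 12100 / 840
   = 14.40 L/h


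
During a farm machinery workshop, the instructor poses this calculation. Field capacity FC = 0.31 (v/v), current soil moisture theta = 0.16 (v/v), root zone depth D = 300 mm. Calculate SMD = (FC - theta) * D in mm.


SMD = (FC - theta) * D
    = (0.31 - 0.16) * 300
    = 0.150 * 300
    = 45 mm


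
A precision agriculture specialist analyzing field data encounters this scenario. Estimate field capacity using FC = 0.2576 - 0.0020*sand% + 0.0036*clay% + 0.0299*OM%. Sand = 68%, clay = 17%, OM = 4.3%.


FC = 0.2576 - 0.0020*68 + 0.0036*17 + 0.0299*4.3
   = 0.2576 - 0.1360 + 0.0612 + 0.1286
   = 0.3114


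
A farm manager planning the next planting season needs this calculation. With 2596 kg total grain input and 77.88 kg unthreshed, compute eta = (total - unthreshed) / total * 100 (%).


eta = (total - unthreshed) / total * 100
    = (2596 - 77.88) / 2596 * 100
    = 2518.12 / 2596 * 100
    = 97%


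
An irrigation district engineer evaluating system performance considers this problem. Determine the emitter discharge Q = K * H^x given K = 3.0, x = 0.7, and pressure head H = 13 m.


Q = K * H^x
  = 3.0 * 13^0.7
  = 3.0 * 6.0223
  = 18.07 L/h


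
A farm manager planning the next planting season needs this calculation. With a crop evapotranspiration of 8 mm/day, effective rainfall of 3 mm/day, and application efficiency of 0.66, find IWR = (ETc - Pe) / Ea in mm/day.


IWR = (ETc - Pe) / Ea
    = (8 - 3) / 0.66
    = 5 / 0.66
    = 7.58 mm/day


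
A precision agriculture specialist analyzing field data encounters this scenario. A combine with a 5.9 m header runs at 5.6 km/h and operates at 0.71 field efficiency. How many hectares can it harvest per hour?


C = w * v * eta_f / 10
  = 5.9 * 5.6 * 0.71 / 10
  = 23.46 / 10
  = 2.35 ha/h


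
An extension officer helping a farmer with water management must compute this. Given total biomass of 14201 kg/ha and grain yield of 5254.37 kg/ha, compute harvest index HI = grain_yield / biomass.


HI = grain_yield / biomass
   = 5254.37 / 14201
   = 0.37


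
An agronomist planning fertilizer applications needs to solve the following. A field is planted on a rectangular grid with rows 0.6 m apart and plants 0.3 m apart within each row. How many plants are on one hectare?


D = 10000 / (row_sp * plant_sp)
  = 10000 / (0.6 * 0.3)
  = 10000 / 0.1800
  = 55555.56 plants/ha


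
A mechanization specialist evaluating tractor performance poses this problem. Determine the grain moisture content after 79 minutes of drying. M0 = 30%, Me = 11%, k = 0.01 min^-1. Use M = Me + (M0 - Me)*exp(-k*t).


M = Me + (M0 - Me) * e^(-k*t)
  = 11 + (30 - 11) * e^(-0.01*79)
  = 11 + 19 * e^(-0.790)
  = 11 + 19 * 0.45384
  = 11 + 8.6231
  = 19.62%


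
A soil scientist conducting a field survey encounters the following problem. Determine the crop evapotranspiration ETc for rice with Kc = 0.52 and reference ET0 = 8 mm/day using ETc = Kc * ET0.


ETc = Kc * ET0
    = 0.52 * 8
    = 4.16 mm/day


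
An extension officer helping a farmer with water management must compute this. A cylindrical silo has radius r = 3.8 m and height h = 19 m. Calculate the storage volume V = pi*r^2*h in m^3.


V = pi * r^2 * h
  = pi * 3.8^2 * 19
  = pi * 14.44 * 19
  = 861.93 m^3


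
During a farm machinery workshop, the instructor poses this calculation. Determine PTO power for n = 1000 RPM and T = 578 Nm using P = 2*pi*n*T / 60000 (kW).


P = 2*pi*n*T / 60000
  = 2*pi * 1000 * 578 / 60000
  = 3631681.11 / 60000
  = 60.53 kW


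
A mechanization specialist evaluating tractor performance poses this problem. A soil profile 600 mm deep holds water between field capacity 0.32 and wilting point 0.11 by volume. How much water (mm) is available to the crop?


AW = (FC - WP) * D
   = (0.32 - 0.11) * 600
   = 0.21 * 600
   = 126 mm


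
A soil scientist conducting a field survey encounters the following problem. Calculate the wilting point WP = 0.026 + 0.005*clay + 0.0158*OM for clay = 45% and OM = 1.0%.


WP = 0.026 + 0.005*45 + 0.0158*1.0
   = 0.026 + 0.2250 + 0.0158
   = 0.2668


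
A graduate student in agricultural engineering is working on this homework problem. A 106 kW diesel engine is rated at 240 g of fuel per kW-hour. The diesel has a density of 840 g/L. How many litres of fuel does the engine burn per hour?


FC = P * BSFC / rho_fuel
   = 106 * 240 / 840
   = 25440 / 840
   = 30.29 L/h


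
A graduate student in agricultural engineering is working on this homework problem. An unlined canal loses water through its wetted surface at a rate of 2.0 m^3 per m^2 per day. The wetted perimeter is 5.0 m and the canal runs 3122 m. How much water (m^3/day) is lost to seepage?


S = C * P * L
  = 2.0 * 5.0 * 3122
  = 31220 m^3/day


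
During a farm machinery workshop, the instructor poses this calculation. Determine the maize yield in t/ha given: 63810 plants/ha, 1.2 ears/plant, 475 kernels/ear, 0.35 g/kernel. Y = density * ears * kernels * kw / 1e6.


Y = density * ears * kernels * kw
  = 63810 * 1.2 * 475 * 0.35 g/ha
  = 12730095 g/ha
  = 12730.10 kg/ha = 12.73 t/ha


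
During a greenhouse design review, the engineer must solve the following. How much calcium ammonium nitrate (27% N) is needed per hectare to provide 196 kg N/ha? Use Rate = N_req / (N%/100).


Rate = N_required / (N_content / 100)
     = 196 / (27 / 100)
     = 196 / 0.27
     = 725.93 kg/ha


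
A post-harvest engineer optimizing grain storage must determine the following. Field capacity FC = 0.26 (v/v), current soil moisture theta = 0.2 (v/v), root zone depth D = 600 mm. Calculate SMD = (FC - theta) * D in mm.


SMD = (FC - theta) * D
    = (0.26 - 0.2) * 600
    = 0.060 * 600
    = 36 mm


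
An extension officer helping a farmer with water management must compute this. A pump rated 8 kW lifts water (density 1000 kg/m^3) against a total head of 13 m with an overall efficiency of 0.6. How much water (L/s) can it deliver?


Q = (P * 1000 * eta) / (rho * g * H)
  = (8 * 1000 * 0.6) / (1000 * 9.81 * 13)
  = 4800 / 127530
  = 0.03764 m^3/s = 37.64 L/s


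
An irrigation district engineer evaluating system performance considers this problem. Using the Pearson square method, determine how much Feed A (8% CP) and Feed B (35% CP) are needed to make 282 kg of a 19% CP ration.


parts_A = CP_b - target = 35 - 19 = 16
parts_B = target - CP_a = 19 - 8 = 11
total_parts = 16 + 11 = 27
Feed A = 282 * 16 / 27 = 167.11 kg
Feed B = 282 * 11 / 27 = 114.89 kg

167.11 kg


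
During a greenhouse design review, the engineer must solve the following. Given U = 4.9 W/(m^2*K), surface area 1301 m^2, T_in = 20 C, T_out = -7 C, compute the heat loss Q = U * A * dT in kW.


dT = 20 - (-7) = 27 K
Q = U * A * dT
  = 4.9 * 1301 * 27
  = 172122.30 W = 172.12 kW


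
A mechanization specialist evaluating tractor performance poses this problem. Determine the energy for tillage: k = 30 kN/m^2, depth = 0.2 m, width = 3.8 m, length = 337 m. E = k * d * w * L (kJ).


E = k * d * w * L
  = 30 * 0.2 * 3.8 * 337
  = 7683.60 kJ


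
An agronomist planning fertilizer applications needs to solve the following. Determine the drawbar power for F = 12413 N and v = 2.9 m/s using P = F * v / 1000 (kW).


P = F * v / 1000
  = 12413 * 2.9 / 1000
  = 35997.70 / 1000
  = 36.00 kW


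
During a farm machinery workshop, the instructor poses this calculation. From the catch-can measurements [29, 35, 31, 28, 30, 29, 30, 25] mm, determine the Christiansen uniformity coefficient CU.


xbar = 237 / 8 = 29.625
sum|xi - xbar| = 15
CU = 100 * (1 - 15 / (8 * 29.625))
   = 100 * (1 - 0.0633)
   = 93.67%


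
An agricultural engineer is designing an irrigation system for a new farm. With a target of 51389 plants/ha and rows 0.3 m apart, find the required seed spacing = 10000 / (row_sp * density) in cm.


spacing = 10000 / (row_sp * density)
        = 10000 / (0.3 * 51389)
        = 10000 / 15416.70
        = 0.64865 m = 64.86 cm


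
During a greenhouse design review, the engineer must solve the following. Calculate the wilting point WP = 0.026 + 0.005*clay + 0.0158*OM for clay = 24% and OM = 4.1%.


WP = 0.026 + 0.005*24 + 0.0158*4.1
   = 0.026 + 0.1200 + 0.0648
   = 0.2108


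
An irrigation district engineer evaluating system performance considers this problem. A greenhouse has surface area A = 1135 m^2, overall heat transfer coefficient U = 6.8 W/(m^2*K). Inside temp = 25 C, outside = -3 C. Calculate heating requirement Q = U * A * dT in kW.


dT = 25 - (-3) = 28 K
Q = U * A * dT
  = 6.8 * 1135 * 28
  = 216104 W = 216.10 kW


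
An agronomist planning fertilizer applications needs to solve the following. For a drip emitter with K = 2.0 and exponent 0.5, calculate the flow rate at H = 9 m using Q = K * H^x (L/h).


Q = K * H^x
  = 2.0 * 9^0.5
  = 2.0 * 3
  = 6 L/h


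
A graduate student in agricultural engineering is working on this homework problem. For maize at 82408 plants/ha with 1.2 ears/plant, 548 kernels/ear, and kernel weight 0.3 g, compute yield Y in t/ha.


Y = density * ears * kernels * kw
  = 82408 * 1.2 * 548 * 0.3 g/ha
  = 16257450.24 g/ha
  = 16257.45 kg/ha = 16.26 t/ha


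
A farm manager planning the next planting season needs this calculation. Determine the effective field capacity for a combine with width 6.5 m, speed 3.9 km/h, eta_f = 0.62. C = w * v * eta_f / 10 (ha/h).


C = w * v * eta_f / 10
  = 6.5 * 3.9 * 0.62 / 10
  = 15.72 / 10
  = 1.57 ha/h


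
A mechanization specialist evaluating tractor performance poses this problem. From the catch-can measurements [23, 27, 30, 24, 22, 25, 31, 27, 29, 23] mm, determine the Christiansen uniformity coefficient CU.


xbar = 261 / 10 = 26.100
sum|xi - xbar| = 27
CU = 100 * (1 - 27 / (10 * 26.100))
   = 100 * (1 - 0.1034)
   = 89.66%


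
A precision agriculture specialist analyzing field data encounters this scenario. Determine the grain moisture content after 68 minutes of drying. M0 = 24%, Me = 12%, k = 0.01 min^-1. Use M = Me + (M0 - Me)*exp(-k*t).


M = Me + (M0 - Me) * e^(-k*t)
  = 12 + (24 - 12) * e^(-0.01*68)
  = 12 + 12 * e^(-0.680)
  = 12 + 12 * 0.50662
  = 12 + 6.0794
  = 18.08%


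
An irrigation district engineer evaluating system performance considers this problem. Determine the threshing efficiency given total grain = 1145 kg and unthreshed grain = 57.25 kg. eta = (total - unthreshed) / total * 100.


eta = (total - unthreshed) / total * 100
    = (1145 - 57.25) / 1145 * 100
    = 1087.75 / 1145 * 100
    = 95%


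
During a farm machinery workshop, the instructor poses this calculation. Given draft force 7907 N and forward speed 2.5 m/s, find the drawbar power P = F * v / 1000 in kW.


P = F * v / 1000
  = 7907 * 2.5 / 1000
  = 19767.50 / 1000
  = 19.77 kW


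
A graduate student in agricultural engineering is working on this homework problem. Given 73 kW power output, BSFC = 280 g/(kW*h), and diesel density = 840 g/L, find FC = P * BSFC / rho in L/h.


FC = P * BSFC / rho_fuel
   = 73 * 280 / 840
   = 20440 / 840
   = 24.33 L/h


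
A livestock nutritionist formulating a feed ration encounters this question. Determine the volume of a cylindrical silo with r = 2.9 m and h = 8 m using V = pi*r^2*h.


V = pi * r^2 * h
  = pi * 2.9^2 * 8
  = pi * 8.41 * 8
  = 211.37 m^3


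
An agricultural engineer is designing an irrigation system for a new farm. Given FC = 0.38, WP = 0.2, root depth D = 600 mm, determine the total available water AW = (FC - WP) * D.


AW = (FC - WP) * D
   = (0.38 - 0.2) * 600
   = 0.18 * 600
   = 108 mm


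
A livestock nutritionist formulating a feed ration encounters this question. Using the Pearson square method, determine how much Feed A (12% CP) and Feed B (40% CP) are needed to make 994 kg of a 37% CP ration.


parts_A = CP_b - target = 40 - 37 = 3
parts_B = target - CP_a = 37 - 12 = 25
total_parts = 3 + 25 = 28
Feed A = 994 * 3 / 28 = 106.50 kg
Feed B = 994 * 25 / 28 = 887.50 kg

106.50 kg


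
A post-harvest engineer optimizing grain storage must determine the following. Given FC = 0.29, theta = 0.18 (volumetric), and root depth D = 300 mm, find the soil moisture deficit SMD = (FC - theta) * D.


SMD = (FC - theta) * D
    = (0.29 - 0.18) * 300
    = 0.110 * 300
    = 33 mm


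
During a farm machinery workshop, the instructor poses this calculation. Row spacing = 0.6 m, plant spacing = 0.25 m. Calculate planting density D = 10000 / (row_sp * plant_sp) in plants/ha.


D = 10000 / (row_sp * plant_sp)
  = 10000 / (0.6 * 0.25)
  = 10000 / 0.1500
  = 66666.67 plants/ha


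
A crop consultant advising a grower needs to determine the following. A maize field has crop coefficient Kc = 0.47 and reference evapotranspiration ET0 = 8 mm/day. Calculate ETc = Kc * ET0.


ETc = Kc * ET0
    = 0.47 * 8
    = 3.76 mm/day


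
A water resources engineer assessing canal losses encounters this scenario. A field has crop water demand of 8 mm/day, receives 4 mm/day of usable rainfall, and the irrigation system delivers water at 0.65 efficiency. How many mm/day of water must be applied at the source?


IWR = (ETc - Pe) / Ea
    = (8 - 4) / 0.65
    = 4 / 0.65
    = 6.15 mm/day


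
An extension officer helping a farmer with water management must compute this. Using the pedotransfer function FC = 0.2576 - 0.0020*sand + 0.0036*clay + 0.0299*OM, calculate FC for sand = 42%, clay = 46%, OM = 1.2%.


FC = 0.2576 - 0.0020*42 + 0.0036*46 + 0.0299*1.2
   = 0.2576 - 0.0840 + 0.1656 + 0.0359
   = 0.3751


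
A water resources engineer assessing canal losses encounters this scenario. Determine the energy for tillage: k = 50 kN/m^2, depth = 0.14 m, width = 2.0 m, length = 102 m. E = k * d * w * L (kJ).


E = k * d * w * L
  = 50 * 0.14 * 2.0 * 102
  = 1428 kJ


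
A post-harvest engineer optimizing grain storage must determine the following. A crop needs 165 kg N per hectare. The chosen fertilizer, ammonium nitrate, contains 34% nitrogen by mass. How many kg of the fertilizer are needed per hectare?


Rate = N_required / (N_content / 100)
     = 165 / (34 / 100)
     = 165 / 0.34
     = 485.29 kg/ha


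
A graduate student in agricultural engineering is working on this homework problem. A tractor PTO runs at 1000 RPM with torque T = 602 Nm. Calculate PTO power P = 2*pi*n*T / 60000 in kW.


P = 2*pi*n*T / 60000
  = 2*pi * 1000 * 602 / 60000
  = 3782477.55 / 60000
  = 63.04 kW


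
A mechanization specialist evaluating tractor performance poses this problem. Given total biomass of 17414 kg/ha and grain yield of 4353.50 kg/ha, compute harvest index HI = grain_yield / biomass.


HI = grain_yield / biomass
   = 4353.50 / 17414
   = 0.25


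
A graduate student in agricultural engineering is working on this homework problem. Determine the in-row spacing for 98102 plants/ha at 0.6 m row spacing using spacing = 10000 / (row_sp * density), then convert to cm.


spacing = 10000 / (row_sp * density)
        = 10000 / (0.6 * 98102)
        = 10000 / 58861.20
        = 0.16989 m = 16.99 cm


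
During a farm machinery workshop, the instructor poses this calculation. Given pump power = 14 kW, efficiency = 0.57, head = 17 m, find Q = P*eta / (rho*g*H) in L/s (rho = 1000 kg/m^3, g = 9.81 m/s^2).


Q = (P * 1000 * eta) / (rho * g * H)
  = (14 * 1000 * 0.57) / (1000 * 9.81 * 17)
  = 7980 / 166770
  = 0.04785 m^3/s = 47.85 L/s


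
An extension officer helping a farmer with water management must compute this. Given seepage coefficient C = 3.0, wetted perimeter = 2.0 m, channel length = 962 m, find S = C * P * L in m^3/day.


S = C * P * L
  = 3.0 * 2.0 * 962
  = 5772 m^3/day


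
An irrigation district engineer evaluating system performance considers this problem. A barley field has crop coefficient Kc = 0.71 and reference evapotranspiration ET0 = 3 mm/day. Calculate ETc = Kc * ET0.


ETc = Kc * ET0
    = 0.71 * 3
    = 2.13 mm/day


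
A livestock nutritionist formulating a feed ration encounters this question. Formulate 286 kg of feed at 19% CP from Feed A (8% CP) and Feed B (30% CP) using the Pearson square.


parts_A = CP_b - target = 30 - 19 = 11
parts_B = target - CP_a = 19 - 8 = 11
total_parts = 11 + 11 = 22
Feed A = 286 * 11 / 22 = 143 kg
Feed B = 286 * 11 / 22 = 143 kg


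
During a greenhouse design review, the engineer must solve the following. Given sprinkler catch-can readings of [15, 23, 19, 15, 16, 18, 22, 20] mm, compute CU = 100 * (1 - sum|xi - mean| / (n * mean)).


xbar = 148 / 8 = 18.500
sum|xi - xbar| = 20
CU = 100 * (1 - 20 / (8 * 18.500))
   = 100 * (1 - 0.1351)
   = 86.49%


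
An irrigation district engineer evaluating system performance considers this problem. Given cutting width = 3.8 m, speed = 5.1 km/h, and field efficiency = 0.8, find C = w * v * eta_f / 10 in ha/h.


C = w * v * eta_f / 10
  = 3.8 * 5.1 * 0.8 / 10
  = 15.50 / 10
  = 1.55 ha/h


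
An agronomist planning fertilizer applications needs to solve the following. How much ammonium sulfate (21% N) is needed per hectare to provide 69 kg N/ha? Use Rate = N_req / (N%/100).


Rate = N_required / (N_content / 100)
     = 69 / (21 / 100)
     = 69 / 0.21
     = 328.57 kg/ha


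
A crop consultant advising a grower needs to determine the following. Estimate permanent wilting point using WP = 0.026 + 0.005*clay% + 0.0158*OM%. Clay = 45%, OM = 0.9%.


WP = 0.026 + 0.005*45 + 0.0158*0.9
   = 0.026 + 0.2250 + 0.0142
   = 0.2652


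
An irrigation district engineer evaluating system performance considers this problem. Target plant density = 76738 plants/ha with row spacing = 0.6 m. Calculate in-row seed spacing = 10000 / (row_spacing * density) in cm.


spacing = 10000 / (row_sp * density)
        = 10000 / (0.6 * 76738)
        = 10000 / 46042.80
        = 0.21719 m = 21.72 cm


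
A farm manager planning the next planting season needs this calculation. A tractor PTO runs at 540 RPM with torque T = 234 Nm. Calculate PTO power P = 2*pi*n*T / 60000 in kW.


P = 2*pi*n*T / 60000
  = 2*pi * 540 * 234 / 60000
  = 793943.30 / 60000
  = 13.23 kW


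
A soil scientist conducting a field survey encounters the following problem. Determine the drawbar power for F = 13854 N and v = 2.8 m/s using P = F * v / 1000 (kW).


P = F * v / 1000
  = 13854 * 2.8 / 1000
  = 38791.20 / 1000
  = 38.79 kW


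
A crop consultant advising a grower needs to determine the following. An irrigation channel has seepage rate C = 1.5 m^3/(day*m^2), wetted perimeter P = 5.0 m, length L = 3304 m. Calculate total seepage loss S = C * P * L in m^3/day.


S = C * P * L
  = 1.5 * 5.0 * 3304
  = 24780 m^3/day


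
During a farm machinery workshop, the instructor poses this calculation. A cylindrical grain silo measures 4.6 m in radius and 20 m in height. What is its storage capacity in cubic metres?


V = pi * r^2 * h
  = pi * 4.6^2 * 20
  = pi * 21.16 * 20
  = 1329.52 m^3


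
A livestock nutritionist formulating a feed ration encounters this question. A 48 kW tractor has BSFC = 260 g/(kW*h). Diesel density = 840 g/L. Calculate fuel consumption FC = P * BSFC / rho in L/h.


FC = P * BSFC / rho_fuel
   = 48 * 260 / 840
   = 12480 / 840
   = 14.86 L/h


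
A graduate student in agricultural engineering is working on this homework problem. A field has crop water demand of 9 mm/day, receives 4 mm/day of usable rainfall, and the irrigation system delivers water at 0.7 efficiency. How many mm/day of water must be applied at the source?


IWR = (ETc - Pe) / Ea
    = (9 - 4) / 0.7
    = 5 / 0.7
    = 7.14 mm/day
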